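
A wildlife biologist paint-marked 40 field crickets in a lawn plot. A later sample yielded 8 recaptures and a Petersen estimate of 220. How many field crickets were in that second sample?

C = 44

From N = M·C/R: C = N·R / M = 220·8 / 40 = 1760 / 40 = 44.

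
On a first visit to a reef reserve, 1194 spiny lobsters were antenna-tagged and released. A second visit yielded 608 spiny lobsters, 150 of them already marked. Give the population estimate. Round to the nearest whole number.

N = (1194 × 608) / 150 = 725952 / 150 ≈ 4839.7 → 4840

N ≈ 4840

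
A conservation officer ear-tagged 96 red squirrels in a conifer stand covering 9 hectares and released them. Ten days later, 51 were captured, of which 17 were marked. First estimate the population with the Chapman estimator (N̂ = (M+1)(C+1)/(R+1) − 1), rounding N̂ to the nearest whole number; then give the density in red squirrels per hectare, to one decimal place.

density ≈ 31.0 red squirrels per hectare

N̂ = 97·52/18 − 1 = 5044/18 − 1 ≈ 279.2 → 279
Density = N̂ / area = 279 / 9 = 31.0 per hectare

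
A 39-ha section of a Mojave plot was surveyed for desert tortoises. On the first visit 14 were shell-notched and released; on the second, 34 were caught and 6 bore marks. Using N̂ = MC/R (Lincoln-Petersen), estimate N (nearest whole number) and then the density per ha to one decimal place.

density ≈ 2.0 desert tortoises per ha

N̂ = 14·34/6 = 476/6 ≈ 79.3 → 79
Density = N̂ / area = 79 / 39 ≈ 2.03 → 2.0 per ha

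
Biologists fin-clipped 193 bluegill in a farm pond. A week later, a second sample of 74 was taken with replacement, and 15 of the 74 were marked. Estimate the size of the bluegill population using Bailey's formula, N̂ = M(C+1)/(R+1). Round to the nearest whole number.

N̂ = 193·(74+1)/(15+1) = 193·75/16 = 14475/16 ≈ 904.7 → 905

N ≈ 905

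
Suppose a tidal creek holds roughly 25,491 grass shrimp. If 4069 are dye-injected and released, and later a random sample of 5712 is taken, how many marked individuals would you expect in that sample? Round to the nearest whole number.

expected recaptures ≈ 912

Expected recaptures E[R] = M·C / N.
E[R] = 4069 × 5712 / 25491 = 23242128 / 25491 ≈ 911.8 → 912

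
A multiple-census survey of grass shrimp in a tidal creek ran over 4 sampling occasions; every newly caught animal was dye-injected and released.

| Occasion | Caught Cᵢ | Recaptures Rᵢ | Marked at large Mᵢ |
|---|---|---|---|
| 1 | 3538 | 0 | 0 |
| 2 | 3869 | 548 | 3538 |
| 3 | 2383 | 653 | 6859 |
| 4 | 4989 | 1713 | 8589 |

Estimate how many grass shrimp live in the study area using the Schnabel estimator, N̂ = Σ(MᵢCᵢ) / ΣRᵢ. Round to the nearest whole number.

Σ MᵢCᵢ = 0·3538 + 3538·3869 + 6859·2383 + 8589·4989 = 0 + 13688522 + 16344997 + 42850521 = 72884040
Σ Rᵢ = 0 + 548 + 653 + 1713 = 2914
N̂ = 72884040 / 2914 ≈ 25011.7 → 25012

N ≈ 25,012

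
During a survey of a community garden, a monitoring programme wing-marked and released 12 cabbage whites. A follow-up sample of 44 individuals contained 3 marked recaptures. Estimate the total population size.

N = 176

The marked fraction in the recapture sample should equal the marked fraction in the population: 3/44 = 12/N.
N = (12 × 44) / 3 = 528 / 3 = 176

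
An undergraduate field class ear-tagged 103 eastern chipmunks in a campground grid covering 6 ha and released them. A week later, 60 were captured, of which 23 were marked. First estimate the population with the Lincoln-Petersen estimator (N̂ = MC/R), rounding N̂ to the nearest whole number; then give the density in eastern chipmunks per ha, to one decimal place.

density ≈ 44.8 eastern chipmunks per ha

N̂ = 103·60/23 = 6180/23 ≈ 268.7 → 269
Density = N̂ / area = 269 / 6 ≈ 44.83 → 44.8 per ha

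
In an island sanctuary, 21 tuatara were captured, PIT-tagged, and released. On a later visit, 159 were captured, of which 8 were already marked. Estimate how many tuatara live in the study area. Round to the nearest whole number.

N ≈ 417

N = (21 × 159) / 8 = 3339 / 8 ≈ 417.4 → 417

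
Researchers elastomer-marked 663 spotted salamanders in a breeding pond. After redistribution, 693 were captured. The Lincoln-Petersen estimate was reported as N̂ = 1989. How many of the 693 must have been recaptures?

R = 231

From N = M·C/R: R = M·C / N = 663·693 / 1989 = 459459 / 1989 = 231.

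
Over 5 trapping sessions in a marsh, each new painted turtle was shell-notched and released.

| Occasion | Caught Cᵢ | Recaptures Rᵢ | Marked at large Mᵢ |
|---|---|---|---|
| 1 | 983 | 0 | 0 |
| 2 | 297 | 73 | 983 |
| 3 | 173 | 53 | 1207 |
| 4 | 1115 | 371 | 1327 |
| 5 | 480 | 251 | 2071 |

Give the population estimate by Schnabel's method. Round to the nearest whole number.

N ≈ 3977

Σ MᵢCᵢ = 0·983 + 983·297 + 1207·173 + 1327·1115 + 2071·480 = 0 + 291951 + 208811 + 1479605 + 994080 = 2974447
Σ Rᵢ = 0 + 73 + 53 + 371 + 251 = 748
N̂ = 2974447 / 748 ≈ 3976.5 → 3977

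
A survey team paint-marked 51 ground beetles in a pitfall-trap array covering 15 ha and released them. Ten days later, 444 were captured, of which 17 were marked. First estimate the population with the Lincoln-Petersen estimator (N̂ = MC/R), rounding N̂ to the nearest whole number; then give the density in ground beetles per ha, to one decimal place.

N̂ = 51·444/17 = 22644/17 = 1332
Density = N̂ / area = 1332 / 15 ≈ 88.80 → 88.8 per ha

density ≈ 88.8 ground beetles per ha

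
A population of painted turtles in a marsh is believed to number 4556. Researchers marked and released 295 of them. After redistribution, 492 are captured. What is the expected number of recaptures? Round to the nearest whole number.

expected recaptures ≈ 32

The marked fraction of the population is 295/4556, so in a sample of 492 expect C·(M/N) marked.
E[R] = 295 × 492 / 4556 = 145140 / 4556 ≈ 31.9 → 32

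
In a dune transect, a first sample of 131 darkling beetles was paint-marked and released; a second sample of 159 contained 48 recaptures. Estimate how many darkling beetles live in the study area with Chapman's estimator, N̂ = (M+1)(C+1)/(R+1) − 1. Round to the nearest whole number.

N̂ = (131+1)(159+1)/(48+1) − 1 = 132·160/49 − 1
= 21120/49 − 1 ≈ 431.0 − 1 ≈ 430.0 → 430

N ≈ 430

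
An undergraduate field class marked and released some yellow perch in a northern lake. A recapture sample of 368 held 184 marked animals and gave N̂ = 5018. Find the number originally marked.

M = 2509

From N = M·C/R: M = N·R / C = 5018·184 / 368 = 923312 / 368 = 2509.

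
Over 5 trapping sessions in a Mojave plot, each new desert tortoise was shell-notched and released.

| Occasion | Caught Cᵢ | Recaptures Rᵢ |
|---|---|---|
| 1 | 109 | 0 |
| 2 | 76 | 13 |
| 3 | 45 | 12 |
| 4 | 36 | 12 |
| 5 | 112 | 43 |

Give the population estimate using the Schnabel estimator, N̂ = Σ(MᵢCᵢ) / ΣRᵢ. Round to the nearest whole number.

Marked at large before each occasion: Mᵢ = Σⱼ<ᵢ (Cⱼ − Rⱼ) → M1=0, M2=109, M3=172, M4=205, M5=229
Σ MᵢCᵢ = 0·109 + 109·76 + 172·45 + 205·36 + 229·112 = 0 + 8284 + 7740 + 7380 + 25648 = 49052
Σ Rᵢ = 0 + 13 + 12 + 12 + 43 = 80
N̂ = 49052 / 80 ≈ 613.1 → 613

N ≈ 613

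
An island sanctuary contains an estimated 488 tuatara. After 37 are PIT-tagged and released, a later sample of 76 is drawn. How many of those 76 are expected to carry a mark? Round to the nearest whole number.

expected recaptures ≈ 6

The marked fraction of the population is 37/488, so in a sample of 76 expect C·(M/N) marked.
E[R] = 37 × 76 / 488 = 2812 / 488 ≈ 5.8 → 6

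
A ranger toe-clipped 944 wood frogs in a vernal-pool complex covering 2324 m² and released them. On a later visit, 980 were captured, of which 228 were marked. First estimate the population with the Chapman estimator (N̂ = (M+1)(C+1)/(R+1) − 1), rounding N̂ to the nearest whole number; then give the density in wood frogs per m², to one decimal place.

N̂ = 945·981/229 − 1 = 927045/229 − 1 ≈ 4047.2 → 4047
Density = N̂ / area = 4047 / 2324 ≈ 1.74 → 1.7 per m²

density ≈ 1.7 wood frogs per m²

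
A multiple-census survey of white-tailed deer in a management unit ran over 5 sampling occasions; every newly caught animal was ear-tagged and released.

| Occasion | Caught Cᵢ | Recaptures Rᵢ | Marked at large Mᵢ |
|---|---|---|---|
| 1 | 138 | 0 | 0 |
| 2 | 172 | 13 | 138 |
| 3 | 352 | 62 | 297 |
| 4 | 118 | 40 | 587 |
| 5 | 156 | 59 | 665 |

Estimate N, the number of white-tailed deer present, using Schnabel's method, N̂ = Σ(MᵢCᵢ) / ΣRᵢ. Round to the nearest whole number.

Σ MᵢCᵢ = 0·138 + 138·172 + 297·352 + 587·118 + 665·156 = 0 + 23736 + 104544 + 69266 + 103740 = 301286
Σ Rᵢ = 0 + 13 + 62 + 40 + 59 = 174
N̂ = 301286 / 174 ≈ 1731.5 → 1732

N ≈ 1732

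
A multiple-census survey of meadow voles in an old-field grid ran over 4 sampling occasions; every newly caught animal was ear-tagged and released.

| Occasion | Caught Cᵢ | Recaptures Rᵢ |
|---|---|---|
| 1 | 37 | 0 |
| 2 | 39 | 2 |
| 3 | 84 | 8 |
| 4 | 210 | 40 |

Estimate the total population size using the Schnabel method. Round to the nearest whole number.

N ≈ 783

Marked at large before each occasion: Mᵢ = Σⱼ<ᵢ (Cⱼ − Rⱼ) → M1=0, M2=37, M3=74, M4=150
Σ MᵢCᵢ = 0·37 + 37·39 + 74·84 + 150·210 = 0 + 1443 + 6216 + 31500 = 39159
Σ Rᵢ = 0 + 2 + 8 + 40 = 50
N̂ = 39159 / 50 ≈ 783.2 → 783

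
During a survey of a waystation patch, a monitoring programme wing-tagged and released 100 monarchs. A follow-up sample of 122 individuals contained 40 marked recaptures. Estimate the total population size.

N = (100 × 122) / 40 = 12200 / 40 = 305

N = 305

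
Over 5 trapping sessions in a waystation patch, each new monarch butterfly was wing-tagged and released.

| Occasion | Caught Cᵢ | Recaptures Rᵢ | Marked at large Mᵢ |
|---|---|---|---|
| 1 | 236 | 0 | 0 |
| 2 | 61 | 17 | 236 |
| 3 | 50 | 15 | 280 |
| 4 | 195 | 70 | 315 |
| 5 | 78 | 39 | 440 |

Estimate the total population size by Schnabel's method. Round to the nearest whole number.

Σ MᵢCᵢ = 0·236 + 236·61 + 280·50 + 315·195 + 440·78 = 0 + 14396 + 14000 + 61425 + 34320 = 124141
Σ Rᵢ = 0 + 17 + 15 + 70 + 39 = 141
N̂ = 124141 / 141 ≈ 880.4 → 880

N ≈ 880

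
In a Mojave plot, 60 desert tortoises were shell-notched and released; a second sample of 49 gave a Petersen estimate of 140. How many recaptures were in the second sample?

From N = M·C/R: R = M·C / N = 60·49 / 140 = 2940 / 140 = 21.

R = 21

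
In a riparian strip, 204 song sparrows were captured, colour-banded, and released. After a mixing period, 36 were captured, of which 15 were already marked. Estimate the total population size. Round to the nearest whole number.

Lincoln-Petersen assumes M/N = R/C, so N = M·C / R.
N = (204 × 36) / 15 = 7344 / 15 ≈ 489.6 → 490

N ≈ 490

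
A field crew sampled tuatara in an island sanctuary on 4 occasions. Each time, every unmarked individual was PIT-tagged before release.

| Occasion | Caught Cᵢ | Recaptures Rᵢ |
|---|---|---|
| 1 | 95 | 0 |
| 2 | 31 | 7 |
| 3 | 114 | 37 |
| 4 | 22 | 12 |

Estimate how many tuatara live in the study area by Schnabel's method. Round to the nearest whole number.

N ≈ 372

Marked at large before each occasion: Mᵢ = Σⱼ<ᵢ (Cⱼ − Rⱼ) → M1=0, M2=95, M3=119, M4=196
Σ MᵢCᵢ = 0·95 + 95·31 + 119·114 + 196·22 = 0 + 2945 + 13566 + 4312 = 20823
Σ Rᵢ = 0 + 7 + 37 + 12 = 56
N̂ = 20823 / 56 ≈ 371.8 → 372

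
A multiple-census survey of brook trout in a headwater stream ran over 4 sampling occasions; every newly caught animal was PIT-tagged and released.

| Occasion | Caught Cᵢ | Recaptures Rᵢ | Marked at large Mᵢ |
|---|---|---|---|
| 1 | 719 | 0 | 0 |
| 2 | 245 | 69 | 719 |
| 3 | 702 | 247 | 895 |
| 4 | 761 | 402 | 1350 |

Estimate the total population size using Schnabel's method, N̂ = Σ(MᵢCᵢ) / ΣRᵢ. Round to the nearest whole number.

Σ MᵢCᵢ = 0·719 + 719·245 + 895·702 + 1350·761 = 0 + 176155 + 628290 + 1027350 = 1831795
Σ Rᵢ = 0 + 69 + 247 + 402 = 718
N̂ = 1831795 / 718 ≈ 2551.2 → 2551

N ≈ 2551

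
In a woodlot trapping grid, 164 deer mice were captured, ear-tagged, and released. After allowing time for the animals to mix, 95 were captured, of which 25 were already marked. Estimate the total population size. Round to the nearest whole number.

N ≈ 623

N = (164 × 95) / 25 = 15580 / 25 ≈ 623.2 → 623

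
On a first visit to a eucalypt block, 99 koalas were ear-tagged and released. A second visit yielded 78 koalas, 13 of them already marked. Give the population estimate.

N = (99 × 78) / 13 = 7722 / 13 = 594

N = 594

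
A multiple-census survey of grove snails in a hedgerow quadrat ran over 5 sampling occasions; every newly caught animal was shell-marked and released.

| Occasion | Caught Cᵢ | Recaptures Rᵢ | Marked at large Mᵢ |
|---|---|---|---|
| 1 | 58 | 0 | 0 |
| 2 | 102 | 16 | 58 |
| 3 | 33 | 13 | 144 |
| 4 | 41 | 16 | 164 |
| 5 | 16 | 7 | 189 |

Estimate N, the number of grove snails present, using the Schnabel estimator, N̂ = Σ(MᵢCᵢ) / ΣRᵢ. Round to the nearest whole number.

N ≈ 393

Σ MᵢCᵢ = 0·58 + 58·102 + 144·33 + 164·41 + 189·16 = 0 + 5916 + 4752 + 6724 + 3024 = 20416
Σ Rᵢ = 0 + 16 + 13 + 16 + 7 = 52
N̂ = 20416 / 52 ≈ 392.6 → 393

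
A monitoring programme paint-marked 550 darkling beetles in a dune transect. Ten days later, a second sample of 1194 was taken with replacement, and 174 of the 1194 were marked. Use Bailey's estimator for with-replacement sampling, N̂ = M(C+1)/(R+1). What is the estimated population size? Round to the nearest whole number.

N̂ = 550·(1194+1)/(174+1) = 550·1195/175 = 657250/175 ≈ 3755.7 → 3756

N ≈ 3756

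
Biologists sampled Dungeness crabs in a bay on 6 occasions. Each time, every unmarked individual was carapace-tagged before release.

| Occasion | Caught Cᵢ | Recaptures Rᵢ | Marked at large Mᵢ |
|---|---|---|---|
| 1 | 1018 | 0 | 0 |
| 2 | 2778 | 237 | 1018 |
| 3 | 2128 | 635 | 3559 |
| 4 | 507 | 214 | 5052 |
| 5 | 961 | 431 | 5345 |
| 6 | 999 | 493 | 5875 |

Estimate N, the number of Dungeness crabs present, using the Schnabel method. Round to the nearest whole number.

N ≈ 11,925

Σ MᵢCᵢ = 0·1018 + 1018·2778 + 3559·2128 + 5052·507 + 5345·961 + 5875·999 = 0 + 2828004 + 7573552 + 2561364 + 5136545 + 5869125 = 23968590
Σ Rᵢ = 0 + 237 + 635 + 214 + 431 + 493 = 2010
N̂ = 23968590 / 2010 ≈ 11924.7 → 11925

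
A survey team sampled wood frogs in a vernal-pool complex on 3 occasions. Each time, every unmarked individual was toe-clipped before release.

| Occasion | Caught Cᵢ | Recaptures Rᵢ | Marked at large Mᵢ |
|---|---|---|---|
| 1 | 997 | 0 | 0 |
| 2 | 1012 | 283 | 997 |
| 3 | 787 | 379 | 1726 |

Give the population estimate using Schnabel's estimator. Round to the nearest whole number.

Σ MᵢCᵢ = 0·997 + 997·1012 + 1726·787 = 0 + 1008964 + 1358362 = 2367326
Σ Rᵢ = 0 + 283 + 379 = 662
N̂ = 2367326 / 662 ≈ 3576.0 → 3576

N ≈ 3576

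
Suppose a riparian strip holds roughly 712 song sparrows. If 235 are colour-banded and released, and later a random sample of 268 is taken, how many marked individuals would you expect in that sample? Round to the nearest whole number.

The marked fraction of the population is 235/712, so in a sample of 268 expect C·(M/N) marked.
E[R] = 235 × 268 / 712 = 62980 / 712 ≈ 88.46 → 88

expected recaptures ≈ 88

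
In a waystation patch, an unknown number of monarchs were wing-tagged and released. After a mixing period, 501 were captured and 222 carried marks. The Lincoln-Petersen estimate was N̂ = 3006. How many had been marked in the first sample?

From N = M·C/R: M = N·R / C = 3006·222 / 501 = 667332 / 501 = 1332.

M = 1332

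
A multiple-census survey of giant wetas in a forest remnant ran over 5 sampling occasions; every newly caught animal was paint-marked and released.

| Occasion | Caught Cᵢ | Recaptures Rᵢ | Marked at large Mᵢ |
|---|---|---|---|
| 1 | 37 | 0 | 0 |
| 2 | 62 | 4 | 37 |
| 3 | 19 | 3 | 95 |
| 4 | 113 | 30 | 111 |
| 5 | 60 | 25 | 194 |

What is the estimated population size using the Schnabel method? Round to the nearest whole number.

N ≈ 456

Σ MᵢCᵢ = 0·37 + 37·62 + 95·19 + 111·113 + 194·60 = 0 + 2294 + 1805 + 12543 + 11640 = 28282
Σ Rᵢ = 0 + 4 + 3 + 30 + 25 = 62
N̂ = 28282 / 62 ≈ 456.2 → 456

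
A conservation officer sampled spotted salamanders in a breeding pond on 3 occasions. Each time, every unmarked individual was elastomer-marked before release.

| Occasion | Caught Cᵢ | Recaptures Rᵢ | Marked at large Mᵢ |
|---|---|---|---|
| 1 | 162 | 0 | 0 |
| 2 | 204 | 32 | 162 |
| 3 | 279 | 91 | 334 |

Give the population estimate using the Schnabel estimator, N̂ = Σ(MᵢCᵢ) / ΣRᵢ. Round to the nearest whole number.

Σ MᵢCᵢ = 0·162 + 162·204 + 334·279 = 0 + 33048 + 93186 = 126234
Σ Rᵢ = 0 + 32 + 91 = 123
N̂ = 126234 / 123 ≈ 1026.3 → 1026

N ≈ 1026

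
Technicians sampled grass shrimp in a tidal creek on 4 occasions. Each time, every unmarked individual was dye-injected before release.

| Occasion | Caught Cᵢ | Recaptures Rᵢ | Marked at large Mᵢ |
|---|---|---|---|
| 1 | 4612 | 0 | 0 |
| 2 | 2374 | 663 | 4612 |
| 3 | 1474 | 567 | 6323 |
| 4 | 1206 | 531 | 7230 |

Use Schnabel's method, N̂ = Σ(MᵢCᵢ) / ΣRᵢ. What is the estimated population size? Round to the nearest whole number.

N ≈ 16,461

Σ MᵢCᵢ = 0·4612 + 4612·2374 + 6323·1474 + 7230·1206 = 0 + 10948888 + 9320102 + 8719380 = 28988370
Σ Rᵢ = 0 + 663 + 567 + 531 = 1761
N̂ = 28988370 / 1761 ≈ 16461.3 → 16461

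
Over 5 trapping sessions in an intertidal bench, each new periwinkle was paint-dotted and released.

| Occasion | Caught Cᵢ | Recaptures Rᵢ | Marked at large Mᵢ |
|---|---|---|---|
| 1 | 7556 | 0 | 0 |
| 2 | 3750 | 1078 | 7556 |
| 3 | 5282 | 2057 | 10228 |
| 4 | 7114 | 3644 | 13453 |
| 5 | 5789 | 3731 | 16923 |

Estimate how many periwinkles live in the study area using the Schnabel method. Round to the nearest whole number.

Σ MᵢCᵢ = 0·7556 + 7556·3750 + 10228·5282 + 13453·7114 + 16923·5789 = 0 + 28335000 + 54024296 + 95704642 + 97967247 = 276031185
Σ Rᵢ = 0 + 1078 + 2057 + 3644 + 3731 = 10510
N̂ = 276031185 / 10510 ≈ 26263.7 → 26264

N ≈ 26,264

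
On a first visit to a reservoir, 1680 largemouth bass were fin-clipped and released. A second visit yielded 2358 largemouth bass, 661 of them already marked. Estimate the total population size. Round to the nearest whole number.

N = (1680 × 2358) / 661 = 3961440 / 661 ≈ 5993.1 → 5993

N ≈ 5993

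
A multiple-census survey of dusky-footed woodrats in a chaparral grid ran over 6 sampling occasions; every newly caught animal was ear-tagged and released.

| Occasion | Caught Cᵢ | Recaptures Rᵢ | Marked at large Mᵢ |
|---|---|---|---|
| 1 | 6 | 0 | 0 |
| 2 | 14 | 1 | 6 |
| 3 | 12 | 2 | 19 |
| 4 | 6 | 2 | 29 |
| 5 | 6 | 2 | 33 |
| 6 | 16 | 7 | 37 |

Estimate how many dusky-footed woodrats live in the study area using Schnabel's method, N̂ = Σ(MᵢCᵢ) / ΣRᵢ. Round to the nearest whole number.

Σ MᵢCᵢ = 0·6 + 6·14 + 19·12 + 29·6 + 33·6 + 37·16 = 0 + 84 + 228 + 174 + 198 + 592 = 1276
Σ Rᵢ = 0 + 1 + 2 + 2 + 2 + 7 = 14
N̂ = 1276 / 14 ≈ 91.1 → 91

N ≈ 91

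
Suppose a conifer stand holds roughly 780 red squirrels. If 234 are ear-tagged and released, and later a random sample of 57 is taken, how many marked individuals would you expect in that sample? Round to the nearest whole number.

expected recaptures ≈ 17

Expected recaptures E[R] = M·C / N.
E[R] = 234 × 57 / 780 = 13338 / 780 ≈ 17.1 → 17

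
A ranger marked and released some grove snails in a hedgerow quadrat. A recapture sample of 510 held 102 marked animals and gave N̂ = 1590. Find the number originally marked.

M = 318

From N = M·C/R: M = N·R / C = 1590·102 / 510 = 162180 / 510 = 318.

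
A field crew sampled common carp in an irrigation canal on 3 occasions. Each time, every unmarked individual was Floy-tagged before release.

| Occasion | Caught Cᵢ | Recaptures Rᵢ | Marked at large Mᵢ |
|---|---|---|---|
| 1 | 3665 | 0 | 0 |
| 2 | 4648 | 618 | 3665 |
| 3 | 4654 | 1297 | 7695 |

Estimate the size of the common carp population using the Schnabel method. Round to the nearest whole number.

Σ MᵢCᵢ = 0·3665 + 3665·4648 + 7695·4654 = 0 + 17034920 + 35812530 = 52847450
Σ Rᵢ = 0 + 618 + 1297 = 1915
N̂ = 52847450 / 1915 ≈ 27596.6 → 27597

N ≈ 27,597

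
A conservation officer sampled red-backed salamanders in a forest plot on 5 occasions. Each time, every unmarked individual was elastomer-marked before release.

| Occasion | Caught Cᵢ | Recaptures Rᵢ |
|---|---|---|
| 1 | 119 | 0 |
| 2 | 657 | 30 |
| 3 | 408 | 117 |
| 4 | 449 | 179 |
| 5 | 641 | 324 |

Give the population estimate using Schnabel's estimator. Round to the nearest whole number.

Marked at large before each occasion: Mᵢ = Σⱼ<ᵢ (Cⱼ − Rⱼ) → M1=0, M2=119, M3=746, M4=1037, M5=1307
Σ MᵢCᵢ = 0·119 + 119·657 + 746·408 + 1037·449 + 1307·641 = 0 + 78183 + 304368 + 465613 + 837787 = 1685951
Σ Rᵢ = 0 + 30 + 117 + 179 + 324 = 650
N̂ = 1685951 / 650 ≈ 2593.8 → 2594

N ≈ 2594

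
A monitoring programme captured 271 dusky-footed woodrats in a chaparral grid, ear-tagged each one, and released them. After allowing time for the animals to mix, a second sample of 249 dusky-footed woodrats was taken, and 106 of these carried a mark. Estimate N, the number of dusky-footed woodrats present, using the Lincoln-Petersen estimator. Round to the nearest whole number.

N = (271 × 249) / 106 = 67479 / 106 ≈ 636.6 → 637

N ≈ 637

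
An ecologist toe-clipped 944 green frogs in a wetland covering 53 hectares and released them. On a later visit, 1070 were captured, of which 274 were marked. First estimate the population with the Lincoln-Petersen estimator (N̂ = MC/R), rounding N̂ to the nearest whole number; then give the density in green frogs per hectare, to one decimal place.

N̂ = 944·1070/274 = 1010080/274 ≈ 3686.4 → 3686
Density = N̂ / area = 3686 / 53 ≈ 69.547 → 69.5 per hectare

density ≈ 69.5 green frogs per hectare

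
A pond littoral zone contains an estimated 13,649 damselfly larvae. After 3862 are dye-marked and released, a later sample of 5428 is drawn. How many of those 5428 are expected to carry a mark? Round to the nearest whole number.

The marked fraction of the population is 3862/13649, so in a sample of 5428 expect C·(M/N) marked.
E[R] = 3862 × 5428 / 13649 = 20962936 / 13649 ≈ 1535.9 → 1536

expected recaptures ≈ 1536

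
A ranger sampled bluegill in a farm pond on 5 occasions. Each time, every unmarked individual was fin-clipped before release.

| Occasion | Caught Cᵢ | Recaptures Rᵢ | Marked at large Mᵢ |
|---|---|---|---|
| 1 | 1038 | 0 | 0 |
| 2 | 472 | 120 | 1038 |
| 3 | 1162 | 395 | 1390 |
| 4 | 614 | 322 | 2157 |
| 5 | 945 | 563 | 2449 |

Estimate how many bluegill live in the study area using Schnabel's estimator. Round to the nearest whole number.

Σ MᵢCᵢ = 0·1038 + 1038·472 + 1390·1162 + 2157·614 + 2449·945 = 0 + 489936 + 1615180 + 1324398 + 2314305 = 5743819
Σ Rᵢ = 0 + 120 + 395 + 322 + 563 = 1400
N̂ = 5743819 / 1400 ≈ 4102.7 → 4103

N ≈ 4103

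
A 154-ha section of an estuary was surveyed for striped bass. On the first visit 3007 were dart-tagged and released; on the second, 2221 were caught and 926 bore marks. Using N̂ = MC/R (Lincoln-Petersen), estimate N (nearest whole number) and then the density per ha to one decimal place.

density ≈ 46.8 striped bass per ha

N̂ = 3007·2221/926 = 6678547/926 ≈ 7212.3 → 7212
Density = N̂ / area = 7212 / 154 ≈ 46.83 → 46.8 per ha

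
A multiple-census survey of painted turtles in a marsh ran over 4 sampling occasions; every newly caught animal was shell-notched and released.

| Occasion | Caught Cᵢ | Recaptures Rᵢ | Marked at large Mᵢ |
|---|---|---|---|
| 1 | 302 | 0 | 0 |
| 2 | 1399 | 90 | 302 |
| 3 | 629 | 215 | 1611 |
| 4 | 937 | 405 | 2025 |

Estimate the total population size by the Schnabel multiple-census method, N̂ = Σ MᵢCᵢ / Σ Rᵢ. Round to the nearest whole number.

N ≈ 4695

Σ MᵢCᵢ = 0·302 + 302·1399 + 1611·629 + 2025·937 = 0 + 422498 + 1013319 + 1897425 = 3333242
Σ Rᵢ = 0 + 90 + 215 + 405 = 710
N̂ = 3333242 / 710 ≈ 4694.7 → 4695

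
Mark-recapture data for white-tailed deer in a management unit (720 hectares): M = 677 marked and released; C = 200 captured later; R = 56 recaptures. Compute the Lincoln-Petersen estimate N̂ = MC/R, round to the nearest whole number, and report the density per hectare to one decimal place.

density ≈ 3.4 white-tailed deer per hectare

N̂ = 677·200/56 = 135400/56 ≈ 2417.9 → 2418
Density = N̂ / area = 2418 / 720 ≈ 3.36 → 3.4 per hectare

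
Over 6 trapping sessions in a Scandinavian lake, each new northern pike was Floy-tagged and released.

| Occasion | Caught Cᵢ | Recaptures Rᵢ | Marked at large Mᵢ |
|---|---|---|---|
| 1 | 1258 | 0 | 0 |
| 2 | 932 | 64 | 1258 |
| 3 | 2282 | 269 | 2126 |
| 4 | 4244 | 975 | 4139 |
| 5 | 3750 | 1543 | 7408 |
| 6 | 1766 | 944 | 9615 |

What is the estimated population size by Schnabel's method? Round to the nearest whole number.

Σ MᵢCᵢ = 0·1258 + 1258·932 + 2126·2282 + 4139·4244 + 7408·3750 + 9615·1766 = 0 + 1172456 + 4851532 + 17565916 + 27780000 + 16980090 = 68349994
Σ Rᵢ = 0 + 64 + 269 + 975 + 1543 + 944 = 3795
N̂ = 68349994 / 3795 ≈ 18010.5 → 18011

N ≈ 18,011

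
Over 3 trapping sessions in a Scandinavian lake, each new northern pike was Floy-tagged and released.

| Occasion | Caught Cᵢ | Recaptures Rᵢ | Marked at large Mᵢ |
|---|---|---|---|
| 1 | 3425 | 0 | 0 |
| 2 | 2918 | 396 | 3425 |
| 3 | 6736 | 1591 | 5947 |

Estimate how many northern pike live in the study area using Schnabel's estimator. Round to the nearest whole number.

Σ MᵢCᵢ = 0·3425 + 3425·2918 + 5947·6736 = 0 + 9994150 + 40058992 = 50053142
Σ Rᵢ = 0 + 396 + 1591 = 1987
N̂ = 50053142 / 1987 ≈ 25190.3 → 25190

N ≈ 25,190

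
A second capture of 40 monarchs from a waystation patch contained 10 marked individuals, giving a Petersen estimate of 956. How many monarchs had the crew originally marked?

M = 239

From N = M·C/R: M = N·R / C = 956·10 / 40 = 9560 / 40 = 239.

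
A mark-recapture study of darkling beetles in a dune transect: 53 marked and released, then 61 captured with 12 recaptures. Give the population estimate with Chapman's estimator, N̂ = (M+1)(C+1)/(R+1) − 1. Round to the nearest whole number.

N̂ = (53+1)(61+1)/(12+1) − 1 = 54·62/13 − 1
= 3348/13 − 1 ≈ 257.5 − 1 ≈ 256.5 → 257

N ≈ 257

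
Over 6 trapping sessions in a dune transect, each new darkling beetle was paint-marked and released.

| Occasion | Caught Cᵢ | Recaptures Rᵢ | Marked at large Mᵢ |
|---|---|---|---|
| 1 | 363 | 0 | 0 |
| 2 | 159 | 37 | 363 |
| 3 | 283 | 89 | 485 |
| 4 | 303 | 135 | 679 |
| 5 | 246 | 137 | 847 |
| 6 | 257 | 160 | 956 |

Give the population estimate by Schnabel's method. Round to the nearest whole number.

Σ MᵢCᵢ = 0·363 + 363·159 + 485·283 + 679·303 + 847·246 + 956·257 = 0 + 57717 + 137255 + 205737 + 208362 + 245692 = 854763
Σ Rᵢ = 0 + 37 + 89 + 135 + 137 + 160 = 558
N̂ = 854763 / 558 ≈ 1531.8 → 1532

N ≈ 1532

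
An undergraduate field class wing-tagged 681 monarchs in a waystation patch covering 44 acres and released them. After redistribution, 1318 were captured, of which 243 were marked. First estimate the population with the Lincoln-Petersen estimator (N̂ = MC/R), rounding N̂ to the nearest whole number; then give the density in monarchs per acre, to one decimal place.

density ≈ 84.0 monarchs per acre

N̂ = 681·1318/243 = 897558/243 ≈ 3693.7 → 3694
Density = N̂ / area = 3694 / 44 ≈ 83.95 → 84.0 per acre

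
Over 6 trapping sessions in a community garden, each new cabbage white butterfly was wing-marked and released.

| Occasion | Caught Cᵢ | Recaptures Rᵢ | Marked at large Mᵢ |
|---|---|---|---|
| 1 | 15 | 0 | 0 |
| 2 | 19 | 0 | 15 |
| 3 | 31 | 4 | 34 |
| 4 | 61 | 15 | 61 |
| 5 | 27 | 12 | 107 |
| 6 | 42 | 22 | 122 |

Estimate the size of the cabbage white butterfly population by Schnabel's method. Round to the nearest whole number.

Σ MᵢCᵢ = 0·15 + 15·19 + 34·31 + 61·61 + 107·27 + 122·42 = 0 + 285 + 1054 + 3721 + 2889 + 5124 = 13073
Σ Rᵢ = 0 + 0 + 4 + 15 + 12 + 22 = 53
N̂ = 13073 / 53 ≈ 246.7 → 247

N ≈ 247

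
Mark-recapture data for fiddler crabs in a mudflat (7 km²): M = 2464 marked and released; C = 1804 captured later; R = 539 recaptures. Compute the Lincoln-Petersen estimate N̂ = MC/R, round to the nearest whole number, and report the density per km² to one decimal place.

N̂ = 2464·1804/539 = 4445056/539 ≈ 8246.9 → 8247
Density = N̂ / area = 8247 / 7 ≈ 1178.14 → 1178.1 per km²

density ≈ 1178.1 fiddler crabs per km²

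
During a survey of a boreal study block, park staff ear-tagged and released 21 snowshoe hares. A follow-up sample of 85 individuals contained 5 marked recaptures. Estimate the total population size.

N = 357

If marked individuals mix randomly, R/C ≈ M/N, giving N ≈ M·C/R.
N = (21 × 85) / 5 = 1785 / 5 = 357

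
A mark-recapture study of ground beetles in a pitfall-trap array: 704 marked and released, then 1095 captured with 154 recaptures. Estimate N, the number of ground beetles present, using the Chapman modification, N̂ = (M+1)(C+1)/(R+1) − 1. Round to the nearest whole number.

N̂ = (704+1)(1095+1)/(154+1) − 1 = 705·1096/155 − 1
= 772680/155 − 1 ≈ 4985.0 − 1 ≈ 4984.0 → 4984

N ≈ 4984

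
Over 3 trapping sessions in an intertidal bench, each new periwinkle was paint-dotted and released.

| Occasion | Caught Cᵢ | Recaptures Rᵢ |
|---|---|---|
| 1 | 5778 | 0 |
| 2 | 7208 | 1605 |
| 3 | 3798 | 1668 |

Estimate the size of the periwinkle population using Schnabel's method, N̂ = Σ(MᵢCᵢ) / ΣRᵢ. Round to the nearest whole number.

N ≈ 25,931

Marked at large before each occasion: Mᵢ = Σⱼ<ᵢ (Cⱼ − Rⱼ) → M1=0, M2=5778, M3=11381
Σ MᵢCᵢ = 0·5778 + 5778·7208 + 11381·3798 = 0 + 41647824 + 43225038 = 84872862
Σ Rᵢ = 0 + 1605 + 1668 = 3273
N̂ = 84872862 / 3273 ≈ 25931.2 → 25931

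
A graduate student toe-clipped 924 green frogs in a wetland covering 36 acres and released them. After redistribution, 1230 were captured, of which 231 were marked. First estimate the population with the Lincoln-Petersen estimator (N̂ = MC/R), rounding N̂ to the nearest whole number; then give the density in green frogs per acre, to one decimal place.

N̂ = 924·1230/231 = 1136520/231 = 4920
Density = N̂ / area = 4920 / 36 ≈ 136.67 → 136.7 per acre

density ≈ 136.7 green frogs per acre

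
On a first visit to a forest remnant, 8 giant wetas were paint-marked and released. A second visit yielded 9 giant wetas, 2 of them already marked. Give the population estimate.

N = 36

If marked individuals mix randomly, R/C ≈ M/N, giving N ≈ M·C/R.
N = (8 × 9) / 2 = 72 / 2 = 36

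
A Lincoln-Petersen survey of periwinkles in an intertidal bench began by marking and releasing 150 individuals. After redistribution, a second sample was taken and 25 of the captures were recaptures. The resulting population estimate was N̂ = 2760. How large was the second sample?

C = 460

From N = M·C/R: C = N·R / M = 2760·25 / 150 = 69000 / 150 = 460.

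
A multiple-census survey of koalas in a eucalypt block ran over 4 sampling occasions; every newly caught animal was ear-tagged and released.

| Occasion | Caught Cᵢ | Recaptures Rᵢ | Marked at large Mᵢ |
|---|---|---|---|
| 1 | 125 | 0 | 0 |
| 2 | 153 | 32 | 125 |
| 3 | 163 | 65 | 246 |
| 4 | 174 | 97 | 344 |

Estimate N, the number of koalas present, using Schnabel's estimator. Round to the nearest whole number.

N ≈ 614

Σ MᵢCᵢ = 0·125 + 125·153 + 246·163 + 344·174 = 0 + 19125 + 40098 + 59856 = 119079
Σ Rᵢ = 0 + 32 + 65 + 97 = 194
N̂ = 119079 / 194 ≈ 613.8 → 614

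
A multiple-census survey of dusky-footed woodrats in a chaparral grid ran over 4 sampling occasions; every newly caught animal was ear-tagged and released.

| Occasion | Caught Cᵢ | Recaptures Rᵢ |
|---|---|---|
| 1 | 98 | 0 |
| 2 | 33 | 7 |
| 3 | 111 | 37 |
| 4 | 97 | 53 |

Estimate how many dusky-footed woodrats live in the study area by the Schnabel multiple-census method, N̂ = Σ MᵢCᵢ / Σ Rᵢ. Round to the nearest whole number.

N ≈ 373

Marked at large before each occasion: Mᵢ = Σⱼ<ᵢ (Cⱼ − Rⱼ) → M1=0, M2=98, M3=124, M4=198
Σ MᵢCᵢ = 0·98 + 98·33 + 124·111 + 198·97 = 0 + 3234 + 13764 + 19206 = 36204
Σ Rᵢ = 0 + 7 + 37 + 53 = 97
N̂ = 36204 / 97 ≈ 373.2 → 373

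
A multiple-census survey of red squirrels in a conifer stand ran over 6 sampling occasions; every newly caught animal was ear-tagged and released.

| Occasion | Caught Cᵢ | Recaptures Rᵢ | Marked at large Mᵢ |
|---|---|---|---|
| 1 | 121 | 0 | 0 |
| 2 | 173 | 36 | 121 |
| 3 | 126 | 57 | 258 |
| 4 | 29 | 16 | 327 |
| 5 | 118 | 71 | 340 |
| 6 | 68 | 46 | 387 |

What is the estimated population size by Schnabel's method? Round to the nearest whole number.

Σ MᵢCᵢ = 0·121 + 121·173 + 258·126 + 327·29 + 340·118 + 387·68 = 0 + 20933 + 32508 + 9483 + 40120 + 26316 = 129360
Σ Rᵢ = 0 + 36 + 57 + 16 + 71 + 46 = 226
N̂ = 129360 / 226 ≈ 572.4 → 572

N ≈ 572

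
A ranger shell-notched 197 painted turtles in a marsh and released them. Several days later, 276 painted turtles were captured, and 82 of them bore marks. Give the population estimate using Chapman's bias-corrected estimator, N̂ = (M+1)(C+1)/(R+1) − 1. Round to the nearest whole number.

N̂ = (197+1)(276+1)/(82+1) − 1 = 198·277/83 − 1
= 54846/83 − 1 ≈ 660.8 − 1 ≈ 659.8 → 660

N ≈ 660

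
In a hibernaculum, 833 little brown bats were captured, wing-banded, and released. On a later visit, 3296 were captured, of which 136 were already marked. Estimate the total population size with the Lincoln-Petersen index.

N = 20,188

Lincoln-Petersen assumes M/N = R/C, so N = M·C / R.
N = (833 × 3296) / 136 = 2745568 / 136 = 20188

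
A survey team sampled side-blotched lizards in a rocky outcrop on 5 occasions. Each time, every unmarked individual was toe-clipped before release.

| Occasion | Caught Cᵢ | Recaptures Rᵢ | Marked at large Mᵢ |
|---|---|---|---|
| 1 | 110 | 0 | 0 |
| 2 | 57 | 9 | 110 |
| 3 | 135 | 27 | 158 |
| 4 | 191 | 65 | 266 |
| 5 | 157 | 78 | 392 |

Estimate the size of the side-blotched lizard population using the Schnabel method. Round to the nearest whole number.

Σ MᵢCᵢ = 0·110 + 110·57 + 158·135 + 266·191 + 392·157 = 0 + 6270 + 21330 + 50806 + 61544 = 139950
Σ Rᵢ = 0 + 9 + 27 + 65 + 78 = 179
N̂ = 139950 / 179 ≈ 781.8 → 782

N ≈ 782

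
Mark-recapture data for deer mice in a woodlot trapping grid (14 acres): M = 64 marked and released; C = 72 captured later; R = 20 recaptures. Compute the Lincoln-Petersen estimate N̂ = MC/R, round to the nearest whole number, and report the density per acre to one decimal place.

N̂ = 64·72/20 = 4608/20 ≈ 230.4 → 230
Density = N̂ / area = 230 / 14 ≈ 16.43 → 16.4 per acre

density ≈ 16.4 deer mice per acre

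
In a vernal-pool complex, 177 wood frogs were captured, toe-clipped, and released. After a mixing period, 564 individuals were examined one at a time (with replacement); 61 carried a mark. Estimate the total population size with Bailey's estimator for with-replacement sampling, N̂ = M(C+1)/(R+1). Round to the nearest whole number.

N ≈ 1613

N̂ = 177·(564+1)/(61+1) = 177·565/62 = 100005/62 ≈ 1613.0 → 1613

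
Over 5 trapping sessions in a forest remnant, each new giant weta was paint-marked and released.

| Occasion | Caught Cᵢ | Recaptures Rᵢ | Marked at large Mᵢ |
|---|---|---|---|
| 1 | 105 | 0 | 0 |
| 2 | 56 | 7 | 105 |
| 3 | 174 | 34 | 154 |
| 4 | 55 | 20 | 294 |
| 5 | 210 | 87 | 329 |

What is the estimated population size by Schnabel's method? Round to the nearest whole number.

Σ MᵢCᵢ = 0·105 + 105·56 + 154·174 + 294·55 + 329·210 = 0 + 5880 + 26796 + 16170 + 69090 = 117936
Σ Rᵢ = 0 + 7 + 34 + 20 + 87 = 148
N̂ = 117936 / 148 ≈ 796.9 → 797

N ≈ 797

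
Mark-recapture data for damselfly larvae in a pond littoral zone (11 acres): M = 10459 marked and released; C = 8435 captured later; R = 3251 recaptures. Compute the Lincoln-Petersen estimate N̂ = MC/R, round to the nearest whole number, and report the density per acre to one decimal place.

N̂ = 10459·8435/3251 = 88221665/3251 ≈ 27136.8 → 27137
Density = N̂ / area = 27137 / 11 = 2467.0 per acre

density ≈ 2467.0 damselfly larvae per acre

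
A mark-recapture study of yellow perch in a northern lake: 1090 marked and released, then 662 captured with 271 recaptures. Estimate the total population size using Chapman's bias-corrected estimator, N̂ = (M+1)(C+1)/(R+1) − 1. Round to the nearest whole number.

N̂ = (1090+1)(662+1)/(271+1) − 1 = 1091·663/272 − 1
= 723333/272 − 1 ≈ 2659.3 − 1 ≈ 2658.3 → 2658

N ≈ 2658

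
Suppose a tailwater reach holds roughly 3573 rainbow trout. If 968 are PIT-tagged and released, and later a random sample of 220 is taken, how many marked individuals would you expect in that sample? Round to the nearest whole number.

The marked fraction of the population is 968/3573, so in a sample of 220 expect C·(M/N) marked.
E[R] = 968 × 220 / 3573 = 212960 / 3573 ≈ 59.6 → 60

expected recaptures ≈ 60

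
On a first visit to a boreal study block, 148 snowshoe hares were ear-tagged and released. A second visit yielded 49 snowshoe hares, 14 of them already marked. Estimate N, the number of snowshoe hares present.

N = 518

The marked fraction in the recapture sample should equal the marked fraction in the population: 14/49 = 148/N.
N = (148 × 49) / 14 = 7252 / 14 = 518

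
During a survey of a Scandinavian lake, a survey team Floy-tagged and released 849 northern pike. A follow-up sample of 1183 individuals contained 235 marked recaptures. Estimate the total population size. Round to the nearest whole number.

N ≈ 4274

Lincoln-Petersen assumes M/N = R/C, so N = M·C / R.
N = (849 × 1183) / 235 = 1004367 / 235 ≈ 4273.9 → 4274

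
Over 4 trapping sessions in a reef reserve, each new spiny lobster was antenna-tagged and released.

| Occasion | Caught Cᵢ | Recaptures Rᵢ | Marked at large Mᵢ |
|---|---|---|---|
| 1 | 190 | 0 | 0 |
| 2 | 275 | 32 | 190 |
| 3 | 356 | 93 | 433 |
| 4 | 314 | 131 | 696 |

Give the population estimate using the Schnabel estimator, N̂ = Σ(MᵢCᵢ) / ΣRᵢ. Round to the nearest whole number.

N ≈ 1660

Σ MᵢCᵢ = 0·190 + 190·275 + 433·356 + 696·314 = 0 + 52250 + 154148 + 218544 = 424942
Σ Rᵢ = 0 + 32 + 93 + 131 = 256
N̂ = 424942 / 256 ≈ 1659.9 → 1660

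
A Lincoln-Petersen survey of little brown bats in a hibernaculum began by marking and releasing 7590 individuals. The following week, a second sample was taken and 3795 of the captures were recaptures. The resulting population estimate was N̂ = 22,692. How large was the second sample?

From N = M·C/R: C = N·R / M = 22692·3795 / 7590 = 86116140 / 7590 = 11346.

C = 11346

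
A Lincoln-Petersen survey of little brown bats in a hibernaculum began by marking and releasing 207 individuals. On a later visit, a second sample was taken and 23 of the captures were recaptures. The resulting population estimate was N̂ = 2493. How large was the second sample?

From N = M·C/R: C = N·R / M = 2493·23 / 207 = 57339 / 207 = 277.

C = 277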